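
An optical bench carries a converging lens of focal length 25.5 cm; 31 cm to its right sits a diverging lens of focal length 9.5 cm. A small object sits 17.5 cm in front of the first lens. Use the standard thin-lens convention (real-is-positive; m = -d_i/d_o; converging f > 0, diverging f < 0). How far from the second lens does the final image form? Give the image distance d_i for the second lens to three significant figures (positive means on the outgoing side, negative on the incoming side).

-8.56 cm

Lens 1: 1/d_i1 = 1/f_1 - 1/d_o1 = 1/25.5 - 1/17.5 = -0.01793 cm^-1, so d_i1 = -55.781 cm.
With d_i1 < 0 the first image is virtual and lies on the object side; the object distance for lens 2 is d_o2 = 31 - (-55.781) = 86.781 cm.
Lens 2: 1/d_i2 = 1/f_2 - 1/d_o2 = 1/(-9.5) - 1/(86.781) = -0.11679 cm^-1, so d_i2 = -8.563 cm.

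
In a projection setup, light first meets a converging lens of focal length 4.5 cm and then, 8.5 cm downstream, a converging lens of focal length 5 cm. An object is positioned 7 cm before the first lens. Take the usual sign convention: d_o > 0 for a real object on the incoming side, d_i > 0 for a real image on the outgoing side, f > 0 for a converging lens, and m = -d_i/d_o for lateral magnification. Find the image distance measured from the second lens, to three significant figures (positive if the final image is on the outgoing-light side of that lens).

2.25 cm

First lens: d_i1 = 1/(1/4.5 - 1/7) = 12.600 cm.
Since 12.600 cm > 8.5 cm, the first image lies past the second lens and serves as a virtual object: d_o2 = L - d_i1 = -4.100 cm.
Second lens: d_i2 = 1/(1/5 - 1/(-4.100)) = 2.253 cm.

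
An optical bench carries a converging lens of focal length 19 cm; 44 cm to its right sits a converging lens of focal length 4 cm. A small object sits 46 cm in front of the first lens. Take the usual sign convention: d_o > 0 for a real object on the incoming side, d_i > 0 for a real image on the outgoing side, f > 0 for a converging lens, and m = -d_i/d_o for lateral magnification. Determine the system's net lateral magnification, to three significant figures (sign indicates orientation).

Lens 1: 1/d_i1 = 1/f_1 - 1/d_o1 = 1/19 - 1/46 = 0.03089 cm^-1, so d_i1 = 32.370 cm.
m_1 = -(32.370)/46 = -0.7037.
That image sits 11.630 cm in front of the second lens, so d_o2 = 11.630 cm.
Lens 2: 1/d_i2 = 1/f_2 - 1/d_o2 = 1/4 - 1/(11.630) = 0.16401 cm^-1, so d_i2 = 6.097 cm.
m_2 = -(6.097)/(11.630) = -0.5243.
Total m = m_1 x m_2 = (-0.7037)(-0.5243) = 0.3689.

0.369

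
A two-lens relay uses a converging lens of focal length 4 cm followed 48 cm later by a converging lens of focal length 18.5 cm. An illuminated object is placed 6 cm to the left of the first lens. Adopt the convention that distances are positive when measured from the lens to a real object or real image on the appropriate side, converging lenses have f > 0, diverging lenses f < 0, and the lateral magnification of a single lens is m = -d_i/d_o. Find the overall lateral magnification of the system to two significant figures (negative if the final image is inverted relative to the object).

First lens: d_i1 = 1/(1/4 - 1/6) = 12.000 cm.
m_1 = -(12.000)/6 = -2.0000.
The intermediate image is 12.000 cm to the right of lens 1, so d_o2 = L - d_i1 = 48 - 12.000 = 36.000 cm.
Second lens: d_i2 = 1/(1/18.5 - 1/(36.000)) = 38.057 cm.
m_2 = -(38.057)/(36.000) = -1.0571.
Total m = m_1 x m_2 = (-2.0000)(-1.0571) = 2.1143.

2.1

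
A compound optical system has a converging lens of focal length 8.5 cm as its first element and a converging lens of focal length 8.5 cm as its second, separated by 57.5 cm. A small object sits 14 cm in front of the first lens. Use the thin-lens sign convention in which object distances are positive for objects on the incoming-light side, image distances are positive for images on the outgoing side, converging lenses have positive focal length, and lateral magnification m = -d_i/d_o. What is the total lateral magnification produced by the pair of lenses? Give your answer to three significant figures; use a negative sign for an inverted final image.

0.480

Lens 1: 1/d_i1 = 1/f_1 - 1/d_o1 = 1/8.5 - 1/14 = 0.04622 cm^-1, so d_i1 = 21.636 cm.
m_1 = -(21.636)/14 = -1.5455.
That image sits 35.864 cm in front of the second lens, so d_o2 = 35.864 cm.
Lens 2: 1/d_i2 = 1/f_2 - 1/d_o2 = 1/8.5 - 1/(35.864) = 0.08976 cm^-1, so d_i2 = 11.140 cm.
m_2 = -(11.140)/(35.864) = -0.3106.
Total m = m_1 x m_2 = (-1.5455)(-0.3106) = 0.4801.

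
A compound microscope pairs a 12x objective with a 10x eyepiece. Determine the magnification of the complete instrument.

120

The overall magnification of a compound microscope is the product of the objective and eyepiece magnifications:
M = M_obj x M_eye = 12 x 10 = 120.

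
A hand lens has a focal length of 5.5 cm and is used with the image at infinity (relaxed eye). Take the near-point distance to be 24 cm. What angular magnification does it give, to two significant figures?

4.4

M = D/f = 24/5.5 = 4.364.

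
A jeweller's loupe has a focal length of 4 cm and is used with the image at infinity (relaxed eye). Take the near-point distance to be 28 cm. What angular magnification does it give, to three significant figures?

M = D/f = 28/4 = 7.000.

7.00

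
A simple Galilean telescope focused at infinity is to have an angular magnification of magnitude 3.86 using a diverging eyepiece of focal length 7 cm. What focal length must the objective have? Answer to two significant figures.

27 cm

|M| = f_obj/|f_eye|, so f_obj = |M| x |f_eye| = 3.86 x 7 = 27.020 cm.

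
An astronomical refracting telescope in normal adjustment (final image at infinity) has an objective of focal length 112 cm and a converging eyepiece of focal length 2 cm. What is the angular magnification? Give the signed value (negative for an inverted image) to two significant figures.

-56

M = -f_obj/f_eye = -112/(2) = -56.000.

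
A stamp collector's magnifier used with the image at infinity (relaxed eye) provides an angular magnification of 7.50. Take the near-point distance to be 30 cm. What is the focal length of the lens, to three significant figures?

For the image at infinity, M = D/f.
f = D/M = 30/7.5 = 4.000 cm.

4.00 cm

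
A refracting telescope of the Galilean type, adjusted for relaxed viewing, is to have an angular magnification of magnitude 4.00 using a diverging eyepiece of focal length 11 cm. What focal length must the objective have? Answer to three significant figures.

44.0 cm

|M| = f_obj/|f_eye|, so f_obj = |M| x |f_eye| = 4.0 x 11 = 44.000 cm.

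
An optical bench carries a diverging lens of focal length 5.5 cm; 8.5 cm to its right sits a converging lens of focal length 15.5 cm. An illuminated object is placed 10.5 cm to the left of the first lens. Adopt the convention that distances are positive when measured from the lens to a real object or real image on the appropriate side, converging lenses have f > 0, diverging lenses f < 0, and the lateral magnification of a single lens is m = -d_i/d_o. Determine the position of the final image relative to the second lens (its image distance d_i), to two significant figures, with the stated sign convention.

Lens 1: 1/d_i1 = 1/f_1 - 1/d_o1 = 1/(-5.5) - 1/10.5 = -0.27706 cm^-1, so d_i1 = -3.609 cm.
With d_i1 < 0 the first image is virtual and lies on the object side; the object distance for lens 2 is d_o2 = 8.5 - (-3.609) = 12.109 cm.
Lens 2: 1/d_i2 = 1/f_2 - 1/d_o2 = 1/15.5 - 1/(12.109) = -0.01806 cm^-1, so d_i2 = -55.357 cm.

-55 cm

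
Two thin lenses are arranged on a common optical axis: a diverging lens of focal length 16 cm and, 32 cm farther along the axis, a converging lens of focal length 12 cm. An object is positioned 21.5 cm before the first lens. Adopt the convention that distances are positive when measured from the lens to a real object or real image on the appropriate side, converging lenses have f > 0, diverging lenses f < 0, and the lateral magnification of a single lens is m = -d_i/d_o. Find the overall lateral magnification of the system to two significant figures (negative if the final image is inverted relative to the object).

-0.18

Lens 1: 1/d_i1 = 1/f_1 - 1/d_o1 = 1/(-16) - 1/21.5 = -0.10901 cm^-1, so d_i1 = -9.173 cm.
m_1 = -(-9.173)/21.5 = 0.4267.
With d_i1 < 0 the first image is virtual and lies on the object side; the object distance for lens 2 is d_o2 = 32 - (-9.173) = 41.173 cm.
Lens 2: 1/d_i2 = 1/f_2 - 1/d_o2 = 1/12 - 1/(41.173) = 0.05905 cm^-1, so d_i2 = 16.936 cm.
m_2 = -(16.936)/(41.173) = -0.4113.
Total m = m_1 x m_2 = (0.4267)(-0.4113) = -0.1755.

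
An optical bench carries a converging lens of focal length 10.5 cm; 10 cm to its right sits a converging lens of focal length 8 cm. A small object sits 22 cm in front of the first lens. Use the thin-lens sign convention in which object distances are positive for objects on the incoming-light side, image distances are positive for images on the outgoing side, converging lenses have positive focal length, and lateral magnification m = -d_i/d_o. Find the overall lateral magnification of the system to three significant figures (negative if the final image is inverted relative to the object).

-0.404

Lens 1: 1/d_i1 = 1/f_1 - 1/d_o1 = 1/10.5 - 1/22 = 0.04978 cm^-1, so d_i1 = 20.087 cm.
m_1 = -(20.087)/22 = -0.9130.
Since 20.087 cm > 10 cm, the first image lies past the second lens and serves as a virtual object: d_o2 = L - d_i1 = -10.087 cm.
Lens 2: 1/d_i2 = 1/f_2 - 1/d_o2 = 1/8 - 1/(-10.087) = 0.22414 cm^-1, so d_i2 = 4.462 cm.
m_2 = -(4.462)/(-10.087) = 0.4423.
The system's lateral magnification is m_1 m_2 = (-0.9130)(0.4423) = -0.4038.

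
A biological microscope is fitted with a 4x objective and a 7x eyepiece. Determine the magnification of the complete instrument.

The overall magnification of a compound microscope is the product of the objective and eyepiece magnifications:
M = M_obj x M_eye = 4 x 7 = 28.

28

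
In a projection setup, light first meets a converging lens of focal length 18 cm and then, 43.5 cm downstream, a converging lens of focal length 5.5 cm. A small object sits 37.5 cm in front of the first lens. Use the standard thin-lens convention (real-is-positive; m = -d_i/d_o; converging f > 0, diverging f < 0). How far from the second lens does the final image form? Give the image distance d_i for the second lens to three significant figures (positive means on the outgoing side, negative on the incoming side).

Applying the thin-lens equation to the first lens, 1/18 = 1/37.5 + 1/d_i1, which gives d_i1 = 34.615 cm.
That image sits 8.885 cm in front of the second lens, so d_o2 = 8.885 cm.
Applying the thin-lens equation again with f_2 = 5.5 cm and d_o2 = 8.885 cm gives d_i2 = 14.438 cm.

14.4 cm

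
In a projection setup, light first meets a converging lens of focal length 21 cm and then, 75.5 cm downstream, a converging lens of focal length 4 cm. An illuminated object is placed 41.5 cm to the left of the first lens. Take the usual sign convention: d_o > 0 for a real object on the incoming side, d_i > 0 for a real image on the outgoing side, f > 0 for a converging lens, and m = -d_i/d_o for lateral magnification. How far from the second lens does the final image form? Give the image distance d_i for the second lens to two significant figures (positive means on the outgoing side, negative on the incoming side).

Applying the thin-lens equation to the first lens, 1/21 = 1/41.5 + 1/d_i1, which gives d_i1 = 42.512 cm.
That image sits 32.988 cm in front of the second lens, so d_o2 = 32.988 cm.
Applying the thin-lens equation again with f_2 = 4 cm and d_o2 = 32.988 cm gives d_i2 = 4.552 cm.

4.6 cm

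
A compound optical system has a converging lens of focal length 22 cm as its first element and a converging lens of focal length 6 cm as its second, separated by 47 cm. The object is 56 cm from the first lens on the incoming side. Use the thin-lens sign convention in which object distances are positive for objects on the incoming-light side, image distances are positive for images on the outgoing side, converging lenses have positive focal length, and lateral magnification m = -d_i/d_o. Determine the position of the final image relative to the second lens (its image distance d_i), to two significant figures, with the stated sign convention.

14 cm

First lens: d_i1 = 1/(1/22 - 1/56) = 36.235 cm.
The intermediate image is 36.235 cm to the right of lens 1, so d_o2 = L - d_i1 = 47 - 36.235 = 10.765 cm.
Second lens: d_i2 = 1/(1/6 - 1/(10.765)) = 13.556 cm.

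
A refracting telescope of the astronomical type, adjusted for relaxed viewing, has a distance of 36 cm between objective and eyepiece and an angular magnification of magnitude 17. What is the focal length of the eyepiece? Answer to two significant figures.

In normal adjustment the tube length equals f_obj + f_eye and |M| = f_obj/f_eye.
So f_obj = 17 f_eye and 17 f_eye + f_eye = 36 cm, giving f_eye = 36/18 = 2.000 cm and f_obj = 34.000 cm.

2.0 cm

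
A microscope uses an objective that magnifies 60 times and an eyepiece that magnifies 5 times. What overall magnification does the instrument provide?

The overall magnification of a compound microscope is the product of the objective and eyepiece magnifications:
M = M_obj x M_eye = 60 x 5 = 300.

300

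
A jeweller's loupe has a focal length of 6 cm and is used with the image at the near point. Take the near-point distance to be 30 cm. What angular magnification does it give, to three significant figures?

6.00

M = 1 + D/f = 1 + 30/6 = 6.000.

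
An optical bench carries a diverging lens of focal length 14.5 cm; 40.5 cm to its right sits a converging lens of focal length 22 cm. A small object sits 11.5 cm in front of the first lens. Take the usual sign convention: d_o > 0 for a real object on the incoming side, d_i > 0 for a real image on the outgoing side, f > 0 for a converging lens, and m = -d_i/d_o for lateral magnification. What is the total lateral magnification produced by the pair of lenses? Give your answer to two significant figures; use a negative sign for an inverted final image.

-0.49

Applying the thin-lens equation to the first lens, 1/(-14.5) = 1/11.5 + 1/d_i1, which gives d_i1 = -6.413 cm.
Its lateral magnification is m_1 = -d_i1/d_o1 = -(-6.413)/11.5 = 0.5577.
The intermediate image is virtual, 6.413 cm to the left of lens 1, so d_o2 = L - d_i1 = 40.5 - (-6.413) = 46.913 cm.
Applying the thin-lens equation again with f_2 = 22 cm and d_o2 = 46.913 cm gives d_i2 = 41.427 cm.
m_2 = -(41.427)/(46.913) = -0.8831.
Overall magnification: m = m_1 m_2 = -0.4925.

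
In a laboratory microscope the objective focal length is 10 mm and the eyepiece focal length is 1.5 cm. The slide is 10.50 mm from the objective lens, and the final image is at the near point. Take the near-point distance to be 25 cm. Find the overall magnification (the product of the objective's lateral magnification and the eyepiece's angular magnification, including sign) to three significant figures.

-353

Convert to cm: f_obj = 10 mm = 1 cm; d_o = 10.50 mm = 1.05 cm.
Objective: 1/d_i = 1/f_obj - 1/d_o = 1/1 - 1/1.05 = 0.04762 cm^-1, so d_i = 21.000 cm.
m_obj = -d_i/d_o = -21.000/1.05 = -20.000.
Eyepiece angular magnification (image at near point): M_eye = 1 + D/f_e = 1 + 25/1.5 = 17.667.
Overall M = m_obj x M_eye = (-20.000)(17.667) = -353.33.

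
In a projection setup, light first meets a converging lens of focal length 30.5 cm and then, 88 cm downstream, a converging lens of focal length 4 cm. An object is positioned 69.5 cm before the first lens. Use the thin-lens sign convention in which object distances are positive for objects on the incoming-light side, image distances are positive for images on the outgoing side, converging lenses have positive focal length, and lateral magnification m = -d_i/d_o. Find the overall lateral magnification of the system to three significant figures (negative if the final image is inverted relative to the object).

0.106

Lens 1: 1/d_i1 = 1/f_1 - 1/d_o1 = 1/30.5 - 1/69.5 = 0.01840 cm^-1, so d_i1 = 54.353 cm.
m_1 = -(54.353)/69.5 = -0.7821.
The intermediate image is 54.353 cm to the right of lens 1, so d_o2 = L - d_i1 = 88 - 54.353 = 33.647 cm.
Lens 2: 1/d_i2 = 1/f_2 - 1/d_o2 = 1/4 - 1/(33.647) = 0.22028 cm^-1, so d_i2 = 4.540 cm.
m_2 = -(4.540)/(33.647) = -0.1349.
Total m = m_1 x m_2 = (-0.7821)(-0.1349) = 0.1055.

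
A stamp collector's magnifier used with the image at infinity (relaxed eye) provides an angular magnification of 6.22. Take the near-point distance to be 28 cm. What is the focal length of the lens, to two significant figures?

4.5 cm

For the image at infinity, M = D/f.
f = D/M = 28/6.22 = 4.502 cm.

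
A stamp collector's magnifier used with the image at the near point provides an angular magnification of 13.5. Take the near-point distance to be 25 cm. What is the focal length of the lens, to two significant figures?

2.0 cm

For the image at the near point, M = 1 + D/f.
f = D/(M - 1) = 25/(13.5 - 1) = 2.000 cm.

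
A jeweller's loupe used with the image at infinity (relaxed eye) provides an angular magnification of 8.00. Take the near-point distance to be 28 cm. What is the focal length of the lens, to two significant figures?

3.5 cm

For the image at infinity, M = D/f.
f = D/M = 28/8.0 = 3.500 cm.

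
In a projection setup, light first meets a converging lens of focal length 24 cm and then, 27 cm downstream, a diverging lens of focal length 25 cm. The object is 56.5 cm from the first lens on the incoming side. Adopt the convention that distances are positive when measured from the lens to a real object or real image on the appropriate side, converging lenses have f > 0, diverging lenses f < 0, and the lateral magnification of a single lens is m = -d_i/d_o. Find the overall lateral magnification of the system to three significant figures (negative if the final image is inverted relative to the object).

Applying the thin-lens equation to the first lens, 1/24 = 1/56.5 + 1/d_i1, which gives d_i1 = 41.723 cm.
Its lateral magnification is m_1 = -d_i1/d_o1 = -(41.723)/56.5 = -0.7385.
Since 41.723 cm > 27 cm, the first image lies past the second lens and serves as a virtual object: d_o2 = L - d_i1 = -14.723 cm.
Applying the thin-lens equation again with f_2 = -25 cm and d_o2 = -14.723 cm gives d_i2 = 35.816 cm.
m_2 = -(35.816)/(-14.723) = 2.4326.
The system's lateral magnification is m_1 m_2 = (-0.7385)(2.4326) = -1.7964.

-1.80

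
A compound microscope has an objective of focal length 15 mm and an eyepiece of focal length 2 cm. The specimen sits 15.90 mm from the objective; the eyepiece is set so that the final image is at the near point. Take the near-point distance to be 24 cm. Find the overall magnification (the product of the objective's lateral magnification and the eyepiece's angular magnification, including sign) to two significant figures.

-220

Convert to cm: f_obj = 15 mm = 1.5 cm; d_o = 15.90 mm = 1.59 cm.
Objective: 1/d_i = 1/f_obj - 1/d_o = 1/1.5 - 1/1.59 = 0.03774 cm^-1, so d_i = 26.500 cm.
m_obj = -d_i/d_o = -26.500/1.59 = -16.667.
Eyepiece angular magnification (image at near point): M_eye = 1 + D/f_e = 1 + 24/2 = 13.000.
Overall M = m_obj x M_eye = (-16.667)(13.000) = -216.67.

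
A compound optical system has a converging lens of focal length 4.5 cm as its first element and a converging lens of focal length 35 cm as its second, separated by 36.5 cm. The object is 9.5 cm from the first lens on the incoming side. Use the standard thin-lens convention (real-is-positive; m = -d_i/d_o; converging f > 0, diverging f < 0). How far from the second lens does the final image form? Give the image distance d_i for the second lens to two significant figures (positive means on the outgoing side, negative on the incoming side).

First lens: d_i1 = 1/(1/4.5 - 1/9.5) = 8.550 cm.
That image sits 27.950 cm in front of the second lens, so d_o2 = 27.950 cm.
Second lens: d_i2 = 1/(1/35 - 1/(27.950)) = -138.759 cm.

-140 cm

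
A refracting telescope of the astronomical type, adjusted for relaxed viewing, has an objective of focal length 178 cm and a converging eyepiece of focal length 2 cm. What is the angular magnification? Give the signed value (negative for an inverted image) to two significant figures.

M = -f_obj/f_eye = -178/(2) = -89.000.

-89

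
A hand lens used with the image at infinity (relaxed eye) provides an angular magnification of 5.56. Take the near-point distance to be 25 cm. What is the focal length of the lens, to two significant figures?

4.5 cm

For the image at infinity, M = D/f.
f = D/M = 25/5.56 = 4.496 cm.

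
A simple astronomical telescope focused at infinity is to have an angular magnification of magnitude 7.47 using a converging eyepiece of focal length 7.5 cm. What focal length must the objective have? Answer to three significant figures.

|M| = f_obj/|f_eye|, so f_obj = |M| x |f_eye| = 7.47 x 7.5 = 56.025 cm.

56.0 cm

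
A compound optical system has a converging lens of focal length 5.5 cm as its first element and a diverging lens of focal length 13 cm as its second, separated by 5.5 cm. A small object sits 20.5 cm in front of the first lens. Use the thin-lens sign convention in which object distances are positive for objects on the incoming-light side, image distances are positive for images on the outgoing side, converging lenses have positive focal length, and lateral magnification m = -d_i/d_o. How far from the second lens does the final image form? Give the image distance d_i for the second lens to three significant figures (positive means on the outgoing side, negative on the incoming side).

2.39 cm

Lens 1: 1/d_i1 = 1/f_1 - 1/d_o1 = 1/5.5 - 1/20.5 = 0.13304 cm^-1, so d_i1 = 7.517 cm.
This image would form 7.517 cm past lens 1, i.e. 2.017 cm beyond lens 2, so it is a virtual object for lens 2: d_o2 = 5.5 - 7.517 = -2.017 cm.
Lens 2: 1/d_i2 = 1/f_2 - 1/d_o2 = 1/(-13) - 1/(-2.017) = 0.41894 cm^-1, so d_i2 = 2.387 cm.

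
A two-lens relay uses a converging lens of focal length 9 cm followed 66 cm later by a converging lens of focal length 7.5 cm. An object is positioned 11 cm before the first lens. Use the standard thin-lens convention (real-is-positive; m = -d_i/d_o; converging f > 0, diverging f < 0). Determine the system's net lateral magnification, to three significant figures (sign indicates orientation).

Applying the thin-lens equation to the first lens, 1/9 = 1/11 + 1/d_i1, which gives d_i1 = 49.500 cm.
Its lateral magnification is m_1 = -d_i1/d_o1 = -(49.500)/11 = -4.5000.
That image sits 16.500 cm in front of the second lens, so d_o2 = 16.500 cm.
Applying the thin-lens equation again with f_2 = 7.5 cm and d_o2 = 16.500 cm gives d_i2 = 13.750 cm.
m_2 = -(13.750)/(16.500) = -0.8333.
The system's lateral magnification is m_1 m_2 = (-4.5000)(-0.8333) = 3.7500.

3.75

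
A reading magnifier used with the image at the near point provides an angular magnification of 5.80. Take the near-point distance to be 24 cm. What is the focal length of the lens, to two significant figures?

5.0 cm

For the image at the near point, M = 1 + D/f.
f = D/(M - 1) = 24/(5.8 - 1) = 5.000 cm.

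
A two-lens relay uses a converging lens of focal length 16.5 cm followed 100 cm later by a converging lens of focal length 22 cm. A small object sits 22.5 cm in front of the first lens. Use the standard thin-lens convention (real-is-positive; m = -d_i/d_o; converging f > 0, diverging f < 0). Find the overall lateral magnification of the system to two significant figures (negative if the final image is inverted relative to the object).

3.8

Lens 1: 1/d_i1 = 1/f_1 - 1/d_o1 = 1/16.5 - 1/22.5 = 0.01616 cm^-1, so d_i1 = 61.875 cm.
m_1 = -(61.875)/22.5 = -2.7500.
That image sits 38.125 cm in front of the second lens, so d_o2 = 38.125 cm.
Lens 2: 1/d_i2 = 1/f_2 - 1/d_o2 = 1/22 - 1/(38.125) = 0.01923 cm^-1, so d_i2 = 52.016 cm.
m_2 = -(52.016)/(38.125) = -1.3643.
The system's lateral magnification is m_1 m_2 = (-2.7500)(-1.3643) = 3.7519.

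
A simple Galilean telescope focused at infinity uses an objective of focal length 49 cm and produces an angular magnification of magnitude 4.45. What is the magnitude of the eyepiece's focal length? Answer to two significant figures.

11 cm

|M| = f_obj/|f_eye|, so |f_eye| = f_obj/|M| = 49/4.45 = 11.011 cm.
(The eyepiece is diverging, so its signed focal length is -11.011 cm.)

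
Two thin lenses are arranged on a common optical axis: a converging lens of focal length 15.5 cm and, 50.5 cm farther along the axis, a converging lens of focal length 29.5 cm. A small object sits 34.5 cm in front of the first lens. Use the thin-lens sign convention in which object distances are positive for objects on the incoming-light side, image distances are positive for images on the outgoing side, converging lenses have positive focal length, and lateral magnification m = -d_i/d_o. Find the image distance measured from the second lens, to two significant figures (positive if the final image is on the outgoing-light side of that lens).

Applying the thin-lens equation to the first lens, 1/15.5 = 1/34.5 + 1/d_i1, which gives d_i1 = 28.145 cm.
The intermediate image is 28.145 cm to the right of lens 1, so d_o2 = L - d_i1 = 50.5 - 28.145 = 22.355 cm.
Applying the thin-lens equation again with f_2 = 29.5 cm and d_o2 = 22.355 cm gives d_i2 = -92.303 cm.

-92 cm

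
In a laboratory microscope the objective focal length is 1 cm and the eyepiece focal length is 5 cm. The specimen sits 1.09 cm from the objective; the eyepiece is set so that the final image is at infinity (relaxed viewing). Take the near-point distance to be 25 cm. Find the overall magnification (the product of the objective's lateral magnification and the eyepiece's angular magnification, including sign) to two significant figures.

-56

Objective: 1/d_i = 1/f_obj - 1/d_o = 1/1 - 1/1.09 = 0.08257 cm^-1, so d_i = 12.111 cm.
m_obj = -d_i/d_o = -12.111/1.09 = -11.111.
Eyepiece angular magnification (image at infinity): M_eye = D/f_e = 25/5 = 5.000.
Overall M = m_obj x M_eye = (-11.111)(5.000) = -55.56.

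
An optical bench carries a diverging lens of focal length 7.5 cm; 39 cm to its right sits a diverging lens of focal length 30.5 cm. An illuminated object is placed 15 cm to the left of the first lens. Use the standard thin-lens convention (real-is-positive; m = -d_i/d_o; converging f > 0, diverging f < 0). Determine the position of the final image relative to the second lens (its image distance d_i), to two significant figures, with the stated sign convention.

-18 cm

Applying the thin-lens equation to the first lens, 1/(-7.5) = 1/15 + 1/d_i1, which gives d_i1 = -5.000 cm.
The intermediate image is virtual, 5.000 cm to the left of lens 1, so d_o2 = L - d_i1 = 39 - (-5.000) = 44.000 cm.
Applying the thin-lens equation again with f_2 = -30.5 cm and d_o2 = 44.000 cm gives d_i2 = -18.013 cm.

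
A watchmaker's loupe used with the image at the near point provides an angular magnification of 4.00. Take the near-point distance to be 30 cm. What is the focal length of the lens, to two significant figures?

10 cm

For the image at the near point, M = 1 + D/f.
f = D/(M - 1) = 30/(4.0 - 1) = 10.000 cm.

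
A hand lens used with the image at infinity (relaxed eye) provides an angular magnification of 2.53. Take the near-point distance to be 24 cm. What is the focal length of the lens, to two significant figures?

For the image at infinity, M = D/f.
f = D/M = 24/2.53 = 9.486 cm.

9.5 cm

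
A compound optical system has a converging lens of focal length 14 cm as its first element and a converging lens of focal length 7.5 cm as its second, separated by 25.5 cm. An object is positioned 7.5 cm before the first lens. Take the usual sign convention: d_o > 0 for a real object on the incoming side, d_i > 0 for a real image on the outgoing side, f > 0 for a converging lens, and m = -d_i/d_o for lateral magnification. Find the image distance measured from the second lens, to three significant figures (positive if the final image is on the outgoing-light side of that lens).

9.15 cm

First lens: d_i1 = 1/(1/14 - 1/7.5) = -16.154 cm.
With d_i1 < 0 the first image is virtual and lies on the object side; the object distance for lens 2 is d_o2 = 25.5 - (-16.154) = 41.654 cm.
Second lens: d_i2 = 1/(1/7.5 - 1/(41.654)) = 9.147 cm.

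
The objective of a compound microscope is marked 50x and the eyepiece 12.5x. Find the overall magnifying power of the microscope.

625

The overall magnification of a compound microscope is the product of the objective and eyepiece magnifications:
M = M_obj x M_eye = 50 x 12.5 = 625.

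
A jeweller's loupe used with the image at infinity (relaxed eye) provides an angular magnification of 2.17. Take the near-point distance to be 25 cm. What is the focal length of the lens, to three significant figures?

11.5 cm

For the image at infinity, M = D/f.
f = D/M = 25/2.17 = 11.521 cm.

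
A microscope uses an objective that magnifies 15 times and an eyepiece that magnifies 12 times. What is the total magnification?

The overall magnification of a compound microscope is the product of the objective and eyepiece magnifications:
M = M_obj x M_eye = 15 x 12 = 180.

180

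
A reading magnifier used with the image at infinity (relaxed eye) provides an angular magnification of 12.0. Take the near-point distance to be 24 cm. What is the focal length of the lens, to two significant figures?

For the image at infinity, M = D/f.
f = D/M = 24/12.0 = 2.000 cm.

2.0 cm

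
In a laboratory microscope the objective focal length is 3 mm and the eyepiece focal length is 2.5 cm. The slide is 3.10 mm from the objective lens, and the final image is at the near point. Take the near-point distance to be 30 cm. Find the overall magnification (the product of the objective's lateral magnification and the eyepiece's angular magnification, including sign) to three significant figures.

-390

Convert to cm: f_obj = 3 mm = 0.3 cm; d_o = 3.10 mm = 0.31 cm.
Objective: 1/d_i = 1/f_obj - 1/d_o = 1/0.3 - 1/0.31 = 0.10753 cm^-1, so d_i = 9.300 cm.
m_obj = -d_i/d_o = -9.300/0.31 = -30.000.
Eyepiece angular magnification (image at near point): M_eye = 1 + D/f_e = 1 + 30/2.5 = 13.000.
Overall M = m_obj x M_eye = (-30.000)(13.000) = -390.00.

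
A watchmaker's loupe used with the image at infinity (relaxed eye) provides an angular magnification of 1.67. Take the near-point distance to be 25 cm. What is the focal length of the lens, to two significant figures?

15 cm

For the image at infinity, M = D/f.
f = D/M = 25/1.67 = 14.970 cm.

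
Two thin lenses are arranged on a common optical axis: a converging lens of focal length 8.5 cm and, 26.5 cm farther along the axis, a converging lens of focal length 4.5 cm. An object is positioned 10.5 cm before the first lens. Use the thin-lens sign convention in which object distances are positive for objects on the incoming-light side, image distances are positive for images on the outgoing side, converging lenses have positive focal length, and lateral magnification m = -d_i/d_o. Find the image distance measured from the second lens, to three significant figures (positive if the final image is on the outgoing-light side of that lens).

3.60 cm

Lens 1: 1/d_i1 = 1/f_1 - 1/d_o1 = 1/8.5 - 1/10.5 = 0.02241 cm^-1, so d_i1 = 44.625 cm.
Since 44.625 cm > 26.5 cm, the first image lies past the second lens and serves as a virtual object: d_o2 = L - d_i1 = -18.125 cm.
Lens 2: 1/d_i2 = 1/f_2 - 1/d_o2 = 1/4.5 - 1/(-18.125) = 0.27739 cm^-1, so d_i2 = 3.605 cm.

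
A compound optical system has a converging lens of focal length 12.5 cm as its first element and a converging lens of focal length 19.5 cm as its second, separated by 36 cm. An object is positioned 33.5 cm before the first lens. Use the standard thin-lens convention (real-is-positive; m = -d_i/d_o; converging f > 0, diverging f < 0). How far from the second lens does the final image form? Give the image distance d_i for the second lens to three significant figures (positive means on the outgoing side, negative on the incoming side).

-91.0 cm

First lens: d_i1 = 1/(1/12.5 - 1/33.5) = 19.940 cm.
That image sits 16.060 cm in front of the second lens, so d_o2 = 16.060 cm.
Second lens: d_i2 = 1/(1/19.5 - 1/(16.060)) = -91.022 cm.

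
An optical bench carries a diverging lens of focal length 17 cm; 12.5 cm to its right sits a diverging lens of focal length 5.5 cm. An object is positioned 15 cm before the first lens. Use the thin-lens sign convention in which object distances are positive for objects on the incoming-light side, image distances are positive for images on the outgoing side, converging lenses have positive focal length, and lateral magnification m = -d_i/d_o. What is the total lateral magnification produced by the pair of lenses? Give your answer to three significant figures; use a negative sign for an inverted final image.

0.113

Lens 1: 1/d_i1 = 1/f_1 - 1/d_o1 = 1/(-17) - 1/15 = -0.12549 cm^-1, so d_i1 = -7.969 cm.
m_1 = -(-7.969)/15 = 0.5312.
With d_i1 < 0 the first image is virtual and lies on the object side; the object distance for lens 2 is d_o2 = 12.5 - (-7.969) = 20.469 cm.
Lens 2: 1/d_i2 = 1/f_2 - 1/d_o2 = 1/(-5.5) - 1/(20.469) = -0.23067 cm^-1, so d_i2 = -4.335 cm.
m_2 = -(-4.335)/(20.469) = 0.2118.
Overall magnification: m = m_1 m_2 = 0.1125.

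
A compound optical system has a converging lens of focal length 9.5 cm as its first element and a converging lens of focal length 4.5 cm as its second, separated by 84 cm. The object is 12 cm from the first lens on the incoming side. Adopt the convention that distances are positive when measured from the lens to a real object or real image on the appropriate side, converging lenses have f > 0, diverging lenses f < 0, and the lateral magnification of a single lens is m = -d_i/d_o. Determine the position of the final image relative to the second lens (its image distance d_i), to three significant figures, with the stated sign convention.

5.10 cm

Applying the thin-lens equation to the first lens, 1/9.5 = 1/12 + 1/d_i1, which gives d_i1 = 45.600 cm.
That image sits 38.400 cm in front of the second lens, so d_o2 = 38.400 cm.
Applying the thin-lens equation again with f_2 = 4.5 cm and d_o2 = 38.400 cm gives d_i2 = 5.097 cm.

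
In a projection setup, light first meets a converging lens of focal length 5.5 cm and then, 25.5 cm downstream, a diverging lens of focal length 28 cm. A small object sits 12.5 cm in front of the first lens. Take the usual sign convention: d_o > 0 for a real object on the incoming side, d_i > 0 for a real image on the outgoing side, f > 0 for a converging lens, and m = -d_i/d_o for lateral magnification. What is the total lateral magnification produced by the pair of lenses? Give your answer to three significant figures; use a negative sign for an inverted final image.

First lens: d_i1 = 1/(1/5.5 - 1/12.5) = 9.821 cm.
m_1 = -(9.821)/12.5 = -0.7857.
That image sits 15.679 cm in front of the second lens, so d_o2 = 15.679 cm.
Second lens: d_i2 = 1/(1/(-28) - 1/(15.679)) = -10.051 cm.
m_2 = -(-10.051)/(15.679) = 0.6410.
Overall magnification: m = m_1 m_2 = -0.5037.

-0.504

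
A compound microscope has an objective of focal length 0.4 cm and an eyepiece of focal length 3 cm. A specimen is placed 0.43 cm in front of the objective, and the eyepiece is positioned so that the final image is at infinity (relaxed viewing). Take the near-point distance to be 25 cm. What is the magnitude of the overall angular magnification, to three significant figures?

Objective: 1/d_i = 1/f_obj - 1/d_o = 1/0.4 - 1/0.43 = 0.17442 cm^-1, so d_i = 5.733 cm.
m_obj = -d_i/d_o = -5.733/0.43 = -13.333.
Eyepiece angular magnification (image at infinity): M_eye = D/f_e = 25/3 = 8.333.
Overall M = m_obj x M_eye = (-13.333)(8.333) = -111.11.
|M| = 111.11.

111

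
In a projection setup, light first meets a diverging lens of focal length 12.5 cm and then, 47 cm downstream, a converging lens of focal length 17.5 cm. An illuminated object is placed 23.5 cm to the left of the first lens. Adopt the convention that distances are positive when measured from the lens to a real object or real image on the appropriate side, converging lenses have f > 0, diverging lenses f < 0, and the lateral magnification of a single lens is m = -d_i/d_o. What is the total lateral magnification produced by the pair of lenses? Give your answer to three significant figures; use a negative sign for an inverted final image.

First lens: d_i1 = 1/(1/(-12.5) - 1/23.5) = -8.160 cm.
m_1 = -(-8.160)/23.5 = 0.3472.
With d_i1 < 0 the first image is virtual and lies on the object side; the object distance for lens 2 is d_o2 = 47 - (-8.160) = 55.160 cm.
Second lens: d_i2 = 1/(1/17.5 - 1/(55.160)) = 25.632 cm.
m_2 = -(25.632)/(55.160) = -0.4647.
Overall magnification: m = m_1 m_2 = -0.1613.

-0.161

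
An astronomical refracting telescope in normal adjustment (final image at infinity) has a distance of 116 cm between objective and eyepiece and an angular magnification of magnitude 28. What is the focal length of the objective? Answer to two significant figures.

110 cm

In normal adjustment the tube length equals f_obj + f_eye and |M| = f_obj/f_eye.
So f_obj = 28 f_eye and 28 f_eye + f_eye = 116 cm, giving f_eye = 116/29 = 4.000 cm and f_obj = 112.000 cm.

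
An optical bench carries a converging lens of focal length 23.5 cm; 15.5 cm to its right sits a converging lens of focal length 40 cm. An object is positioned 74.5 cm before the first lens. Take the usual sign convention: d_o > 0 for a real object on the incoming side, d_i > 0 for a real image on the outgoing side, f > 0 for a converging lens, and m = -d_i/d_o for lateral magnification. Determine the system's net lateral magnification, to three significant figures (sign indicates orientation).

Applying the thin-lens equation to the first lens, 1/23.5 = 1/74.5 + 1/d_i1, which gives d_i1 = 34.328 cm.
Its lateral magnification is m_1 = -d_i1/d_o1 = -(34.328)/74.5 = -0.4608.
Since 34.328 cm > 15.5 cm, the first image lies past the second lens and serves as a virtual object: d_o2 = L - d_i1 = -18.828 cm.
Applying the thin-lens equation again with f_2 = 40 cm and d_o2 = -18.828 cm gives d_i2 = 12.802 cm.
m_2 = -(12.802)/(-18.828) = 0.6799.
The system's lateral magnification is m_1 m_2 = (-0.4608)(0.6799) = -0.3133.

-0.313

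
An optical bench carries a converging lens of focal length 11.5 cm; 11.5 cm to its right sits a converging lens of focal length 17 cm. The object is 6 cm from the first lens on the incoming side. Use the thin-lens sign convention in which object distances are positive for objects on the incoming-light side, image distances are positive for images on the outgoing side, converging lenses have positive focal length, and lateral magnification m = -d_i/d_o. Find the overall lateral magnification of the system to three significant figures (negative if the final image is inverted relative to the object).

First lens: d_i1 = 1/(1/11.5 - 1/6) = -12.545 cm.
m_1 = -(-12.545)/6 = 2.0909.
With d_i1 < 0 the first image is virtual and lies on the object side; the object distance for lens 2 is d_o2 = 11.5 - (-12.545) = 24.045 cm.
Second lens: d_i2 = 1/(1/17 - 1/(24.045)) = 58.019 cm.
m_2 = -(58.019)/(24.045) = -2.4129.
Overall magnification: m = m_1 m_2 = -5.0452.

-5.05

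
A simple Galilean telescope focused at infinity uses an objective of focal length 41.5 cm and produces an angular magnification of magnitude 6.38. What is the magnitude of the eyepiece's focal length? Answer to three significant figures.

6.50 cm

|M| = f_obj/|f_eye|, so |f_eye| = f_obj/|M| = 41.5/6.38 = 6.505 cm.
(The eyepiece is diverging, so its signed focal length is -6.505 cm.)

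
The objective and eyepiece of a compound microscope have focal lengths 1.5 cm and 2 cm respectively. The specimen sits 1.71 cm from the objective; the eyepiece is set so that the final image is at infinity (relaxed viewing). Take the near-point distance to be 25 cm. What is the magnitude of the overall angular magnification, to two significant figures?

Objective: 1/d_i = 1/f_obj - 1/d_o = 1/1.5 - 1/1.71 = 0.08187 cm^-1, so d_i = 12.214 cm.
m_obj = -d_i/d_o = -12.214/1.71 = -7.143.
Eyepiece angular magnification (image at infinity): M_eye = D/f_e = 25/2 = 12.500.
Overall M = m_obj x M_eye = (-7.143)(12.500) = -89.29.
|M| = 89.29.

89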